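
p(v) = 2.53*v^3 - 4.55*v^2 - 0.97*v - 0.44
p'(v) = 7.59*v^2 - 9.1*v - 0.97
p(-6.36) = -829.18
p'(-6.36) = 363.92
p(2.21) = 2.50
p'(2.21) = 15.99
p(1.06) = -3.57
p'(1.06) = -2.09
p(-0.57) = -1.83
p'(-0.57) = 6.68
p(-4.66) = -350.75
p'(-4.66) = 206.26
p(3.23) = 34.21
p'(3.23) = 48.82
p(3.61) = 55.79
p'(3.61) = 65.09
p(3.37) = 41.45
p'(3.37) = 54.56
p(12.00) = 3704.56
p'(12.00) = 982.79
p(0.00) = -0.44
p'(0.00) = -0.97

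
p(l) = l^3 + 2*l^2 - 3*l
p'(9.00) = 276.00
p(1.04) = 0.17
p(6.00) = 270.00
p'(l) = 3*l^2 + 4*l - 3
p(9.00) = 864.00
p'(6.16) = 135.48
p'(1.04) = 4.40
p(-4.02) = -20.58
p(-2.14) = 5.78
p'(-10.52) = 286.93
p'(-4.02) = 29.40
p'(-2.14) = 2.18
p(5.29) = 188.13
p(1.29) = 1.60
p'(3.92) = 58.78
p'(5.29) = 102.11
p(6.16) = 291.16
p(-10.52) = -911.35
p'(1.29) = 7.15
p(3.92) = 79.21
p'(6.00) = 129.00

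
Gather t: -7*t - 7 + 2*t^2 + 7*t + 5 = 2*t^2 - 2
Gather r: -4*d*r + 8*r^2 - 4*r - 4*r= 8*r^2 + r*(-4*d - 8)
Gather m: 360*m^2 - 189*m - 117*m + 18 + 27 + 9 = 360*m^2 - 306*m + 54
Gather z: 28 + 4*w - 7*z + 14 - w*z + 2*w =6*w + z*(-w - 7) + 42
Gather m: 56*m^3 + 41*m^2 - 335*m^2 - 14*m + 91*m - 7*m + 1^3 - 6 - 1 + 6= 56*m^3 - 294*m^2 + 70*m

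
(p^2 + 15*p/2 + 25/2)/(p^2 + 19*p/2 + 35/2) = (p + 5)/(p + 7)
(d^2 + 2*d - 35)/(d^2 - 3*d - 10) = (d + 7)/(d + 2)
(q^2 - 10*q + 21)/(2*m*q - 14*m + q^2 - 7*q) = (q - 3)/(2*m + q)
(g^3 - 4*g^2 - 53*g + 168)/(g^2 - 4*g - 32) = (g^2 + 4*g - 21)/(g + 4)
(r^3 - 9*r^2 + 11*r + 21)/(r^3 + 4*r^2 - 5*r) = (r^3 - 9*r^2 + 11*r + 21)/(r*(r^2 + 4*r - 5))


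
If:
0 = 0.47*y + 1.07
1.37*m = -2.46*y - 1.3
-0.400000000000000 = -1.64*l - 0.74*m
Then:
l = -1.17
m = 3.14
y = -2.28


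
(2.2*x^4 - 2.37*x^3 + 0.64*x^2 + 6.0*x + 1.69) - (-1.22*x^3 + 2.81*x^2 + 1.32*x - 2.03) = 2.2*x^4 - 1.15*x^3 - 2.17*x^2 + 4.68*x + 3.72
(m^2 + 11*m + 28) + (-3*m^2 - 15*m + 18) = -2*m^2 - 4*m + 46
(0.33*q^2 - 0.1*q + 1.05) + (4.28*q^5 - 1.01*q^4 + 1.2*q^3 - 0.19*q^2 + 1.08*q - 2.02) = 4.28*q^5 - 1.01*q^4 + 1.2*q^3 + 0.14*q^2 + 0.98*q - 0.97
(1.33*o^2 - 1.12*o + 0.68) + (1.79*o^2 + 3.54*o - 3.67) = 3.12*o^2 + 2.42*o - 2.99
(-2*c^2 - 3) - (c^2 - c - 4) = -3*c^2 + c + 1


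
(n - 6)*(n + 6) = n^2 - 36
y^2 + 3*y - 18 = (y - 3)*(y + 6)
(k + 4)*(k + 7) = k^2 + 11*k + 28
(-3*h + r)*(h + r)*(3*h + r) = -9*h^3 - 9*h^2*r + h*r^2 + r^3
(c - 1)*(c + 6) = c^2 + 5*c - 6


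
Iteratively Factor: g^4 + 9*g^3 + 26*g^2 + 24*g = (g)*(g^3 + 9*g^2 + 26*g + 24) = g*(g + 3)*(g^2 + 6*g + 8) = g*(g + 3)*(g + 4)*(g + 2)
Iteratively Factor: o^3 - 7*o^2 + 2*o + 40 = (o - 4)*(o^2 - 3*o - 10) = (o - 4)*(o + 2)*(o - 5)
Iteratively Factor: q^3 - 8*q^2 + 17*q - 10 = (q - 5)*(q^2 - 3*q + 2) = (q - 5)*(q - 2)*(q - 1)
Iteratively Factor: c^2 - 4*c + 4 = (c - 2)*(c - 2)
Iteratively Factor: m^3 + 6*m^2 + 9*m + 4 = (m + 1)*(m^2 + 5*m + 4) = (m + 1)*(m + 4)*(m + 1)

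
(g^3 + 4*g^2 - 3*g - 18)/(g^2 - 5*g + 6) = (g^2 + 6*g + 9)/(g - 3)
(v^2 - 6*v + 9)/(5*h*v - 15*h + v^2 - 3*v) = (v - 3)/(5*h + v)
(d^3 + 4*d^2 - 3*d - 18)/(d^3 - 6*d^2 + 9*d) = (d^3 + 4*d^2 - 3*d - 18)/(d*(d^2 - 6*d + 9))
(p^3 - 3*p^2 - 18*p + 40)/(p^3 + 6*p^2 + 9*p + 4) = (p^2 - 7*p + 10)/(p^2 + 2*p + 1)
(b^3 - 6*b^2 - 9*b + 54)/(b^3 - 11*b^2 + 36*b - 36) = (b + 3)/(b - 2)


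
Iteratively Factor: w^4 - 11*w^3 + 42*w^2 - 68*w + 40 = (w - 2)*(w^3 - 9*w^2 + 24*w - 20) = (w - 5)*(w - 2)*(w^2 - 4*w + 4) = (w - 5)*(w - 2)^2*(w - 2)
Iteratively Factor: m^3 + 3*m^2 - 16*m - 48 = (m + 4)*(m^2 - m - 12) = (m - 4)*(m + 4)*(m + 3)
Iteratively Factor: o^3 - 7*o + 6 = (o - 1)*(o^2 + o - 6) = (o - 1)*(o + 3)*(o - 2)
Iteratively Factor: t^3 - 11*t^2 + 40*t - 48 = (t - 3)*(t^2 - 8*t + 16) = (t - 4)*(t - 3)*(t - 4)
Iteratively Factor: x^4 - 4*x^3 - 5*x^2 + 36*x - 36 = (x - 2)*(x^3 - 2*x^2 - 9*x + 18) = (x - 2)^2*(x^2 - 9) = (x - 2)^2*(x + 3)*(x - 3)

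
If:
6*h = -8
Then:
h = -4/3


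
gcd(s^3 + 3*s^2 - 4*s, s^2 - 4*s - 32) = s + 4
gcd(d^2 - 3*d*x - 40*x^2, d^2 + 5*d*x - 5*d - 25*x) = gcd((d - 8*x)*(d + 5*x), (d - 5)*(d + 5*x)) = d + 5*x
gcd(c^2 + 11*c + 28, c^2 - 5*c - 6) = 1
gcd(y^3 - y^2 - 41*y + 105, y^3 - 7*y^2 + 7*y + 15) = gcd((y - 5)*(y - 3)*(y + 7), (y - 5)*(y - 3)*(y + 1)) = y^2 - 8*y + 15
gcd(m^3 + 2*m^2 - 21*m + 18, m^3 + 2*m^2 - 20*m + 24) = m + 6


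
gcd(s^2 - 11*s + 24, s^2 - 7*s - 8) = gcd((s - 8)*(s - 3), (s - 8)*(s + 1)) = s - 8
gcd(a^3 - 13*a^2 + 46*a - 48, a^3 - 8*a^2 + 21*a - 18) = a^2 - 5*a + 6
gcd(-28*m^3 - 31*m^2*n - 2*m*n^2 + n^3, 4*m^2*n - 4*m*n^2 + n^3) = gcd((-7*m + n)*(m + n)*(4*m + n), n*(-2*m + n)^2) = 1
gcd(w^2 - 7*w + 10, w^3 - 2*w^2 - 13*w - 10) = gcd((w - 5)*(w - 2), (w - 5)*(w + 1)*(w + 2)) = w - 5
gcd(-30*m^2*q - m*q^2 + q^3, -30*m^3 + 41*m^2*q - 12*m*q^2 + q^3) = -6*m + q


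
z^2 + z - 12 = (z - 3)*(z + 4)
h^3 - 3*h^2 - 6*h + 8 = (h - 4)*(h - 1)*(h + 2)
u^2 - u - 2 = (u - 2)*(u + 1)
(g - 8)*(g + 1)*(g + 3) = g^3 - 4*g^2 - 29*g - 24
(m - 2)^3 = m^3 - 6*m^2 + 12*m - 8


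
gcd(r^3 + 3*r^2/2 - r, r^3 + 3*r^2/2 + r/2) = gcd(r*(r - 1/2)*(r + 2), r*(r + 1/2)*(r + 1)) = r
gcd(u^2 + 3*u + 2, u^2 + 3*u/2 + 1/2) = u + 1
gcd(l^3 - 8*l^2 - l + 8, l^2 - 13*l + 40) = l - 8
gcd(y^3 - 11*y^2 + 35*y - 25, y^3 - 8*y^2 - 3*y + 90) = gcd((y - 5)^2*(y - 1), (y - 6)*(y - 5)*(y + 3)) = y - 5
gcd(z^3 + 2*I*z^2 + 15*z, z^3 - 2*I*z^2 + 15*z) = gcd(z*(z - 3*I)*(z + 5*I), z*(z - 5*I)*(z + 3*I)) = z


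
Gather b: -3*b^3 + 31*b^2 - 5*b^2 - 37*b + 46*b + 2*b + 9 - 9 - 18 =-3*b^3 + 26*b^2 + 11*b - 18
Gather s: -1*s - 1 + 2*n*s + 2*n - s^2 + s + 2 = 2*n*s + 2*n - s^2 + 1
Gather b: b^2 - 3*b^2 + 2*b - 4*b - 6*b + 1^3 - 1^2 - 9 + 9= -2*b^2 - 8*b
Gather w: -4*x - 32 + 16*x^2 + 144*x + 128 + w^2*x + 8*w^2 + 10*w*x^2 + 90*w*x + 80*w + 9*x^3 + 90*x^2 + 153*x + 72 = w^2*(x + 8) + w*(10*x^2 + 90*x + 80) + 9*x^3 + 106*x^2 + 293*x + 168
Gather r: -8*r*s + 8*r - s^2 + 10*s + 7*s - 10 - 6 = r*(8 - 8*s) - s^2 + 17*s - 16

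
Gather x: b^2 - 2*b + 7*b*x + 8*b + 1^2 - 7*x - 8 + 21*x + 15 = b^2 + 6*b + x*(7*b + 14) + 8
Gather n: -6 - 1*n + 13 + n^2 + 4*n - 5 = n^2 + 3*n + 2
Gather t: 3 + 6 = 9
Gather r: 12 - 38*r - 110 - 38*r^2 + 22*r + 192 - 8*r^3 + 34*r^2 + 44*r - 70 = -8*r^3 - 4*r^2 + 28*r + 24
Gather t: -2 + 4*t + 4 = 4*t + 2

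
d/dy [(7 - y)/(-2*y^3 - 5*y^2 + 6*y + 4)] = (-4*y^3 + 37*y^2 + 70*y - 46)/(4*y^6 + 20*y^5 + y^4 - 76*y^3 - 4*y^2 + 48*y + 16)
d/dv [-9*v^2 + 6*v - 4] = 6 - 18*v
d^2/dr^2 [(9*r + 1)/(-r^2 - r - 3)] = 2*(-(2*r + 1)^2*(9*r + 1) + (27*r + 10)*(r^2 + r + 3))/(r^2 + r + 3)^3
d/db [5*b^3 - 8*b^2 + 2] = b*(15*b - 16)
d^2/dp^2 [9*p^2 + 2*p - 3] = 18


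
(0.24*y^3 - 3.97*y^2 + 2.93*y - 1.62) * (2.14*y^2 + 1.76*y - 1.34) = 0.5136*y^5 - 8.0734*y^4 - 1.0386*y^3 + 7.0098*y^2 - 6.7774*y + 2.1708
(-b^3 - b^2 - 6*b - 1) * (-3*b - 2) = 3*b^4 + 5*b^3 + 20*b^2 + 15*b + 2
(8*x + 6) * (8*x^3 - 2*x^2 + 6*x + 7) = 64*x^4 + 32*x^3 + 36*x^2 + 92*x + 42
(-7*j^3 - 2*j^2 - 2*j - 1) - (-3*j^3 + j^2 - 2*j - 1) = -4*j^3 - 3*j^2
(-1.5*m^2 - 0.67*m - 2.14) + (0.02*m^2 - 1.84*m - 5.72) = -1.48*m^2 - 2.51*m - 7.86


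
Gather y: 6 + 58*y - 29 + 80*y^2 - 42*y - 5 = 80*y^2 + 16*y - 28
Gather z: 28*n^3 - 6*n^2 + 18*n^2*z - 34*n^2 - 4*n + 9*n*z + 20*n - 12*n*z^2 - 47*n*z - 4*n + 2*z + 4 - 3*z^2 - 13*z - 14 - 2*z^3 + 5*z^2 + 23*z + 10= 28*n^3 - 40*n^2 + 12*n - 2*z^3 + z^2*(2 - 12*n) + z*(18*n^2 - 38*n + 12)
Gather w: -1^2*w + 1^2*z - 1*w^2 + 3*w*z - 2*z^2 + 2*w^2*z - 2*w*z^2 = w^2*(2*z - 1) + w*(-2*z^2 + 3*z - 1) - 2*z^2 + z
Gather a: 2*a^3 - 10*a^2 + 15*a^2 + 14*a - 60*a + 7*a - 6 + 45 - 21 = 2*a^3 + 5*a^2 - 39*a + 18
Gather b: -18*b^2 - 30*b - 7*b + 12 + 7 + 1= -18*b^2 - 37*b + 20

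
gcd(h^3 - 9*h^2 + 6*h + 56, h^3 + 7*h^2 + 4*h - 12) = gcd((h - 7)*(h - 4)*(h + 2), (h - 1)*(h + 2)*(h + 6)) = h + 2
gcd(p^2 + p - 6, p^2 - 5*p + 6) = p - 2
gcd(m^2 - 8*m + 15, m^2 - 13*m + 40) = m - 5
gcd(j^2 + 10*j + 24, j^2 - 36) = j + 6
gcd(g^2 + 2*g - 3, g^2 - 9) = g + 3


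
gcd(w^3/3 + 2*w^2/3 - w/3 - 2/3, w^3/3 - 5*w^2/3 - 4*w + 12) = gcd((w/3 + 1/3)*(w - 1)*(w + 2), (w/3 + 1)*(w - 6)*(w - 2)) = 1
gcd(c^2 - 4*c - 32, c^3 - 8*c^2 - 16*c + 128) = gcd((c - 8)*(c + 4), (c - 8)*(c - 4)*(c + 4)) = c^2 - 4*c - 32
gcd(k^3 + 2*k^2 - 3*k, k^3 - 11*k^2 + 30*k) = k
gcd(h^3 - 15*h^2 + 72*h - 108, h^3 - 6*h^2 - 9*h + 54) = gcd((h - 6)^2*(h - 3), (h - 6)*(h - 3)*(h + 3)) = h^2 - 9*h + 18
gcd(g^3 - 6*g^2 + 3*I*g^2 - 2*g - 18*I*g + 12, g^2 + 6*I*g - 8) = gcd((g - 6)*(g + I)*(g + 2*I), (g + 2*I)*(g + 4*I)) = g + 2*I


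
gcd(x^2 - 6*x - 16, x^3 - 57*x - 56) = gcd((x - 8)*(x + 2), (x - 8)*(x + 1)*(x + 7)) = x - 8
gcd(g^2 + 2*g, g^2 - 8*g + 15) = 1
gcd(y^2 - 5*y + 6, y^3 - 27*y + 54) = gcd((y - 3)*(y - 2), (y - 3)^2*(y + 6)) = y - 3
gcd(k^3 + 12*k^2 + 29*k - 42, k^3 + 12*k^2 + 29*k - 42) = k^3 + 12*k^2 + 29*k - 42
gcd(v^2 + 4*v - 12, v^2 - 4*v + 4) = v - 2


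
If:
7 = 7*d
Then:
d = 1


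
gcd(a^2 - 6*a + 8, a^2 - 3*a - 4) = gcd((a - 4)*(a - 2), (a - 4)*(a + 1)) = a - 4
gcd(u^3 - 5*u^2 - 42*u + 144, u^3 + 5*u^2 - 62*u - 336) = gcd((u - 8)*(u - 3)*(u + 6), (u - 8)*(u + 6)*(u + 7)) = u^2 - 2*u - 48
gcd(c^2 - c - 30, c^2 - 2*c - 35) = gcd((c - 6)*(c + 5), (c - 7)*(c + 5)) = c + 5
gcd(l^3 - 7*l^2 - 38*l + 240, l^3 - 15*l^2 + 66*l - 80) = l^2 - 13*l + 40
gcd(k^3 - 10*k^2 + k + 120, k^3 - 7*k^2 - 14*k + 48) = k^2 - 5*k - 24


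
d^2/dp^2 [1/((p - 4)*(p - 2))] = 2*((p - 4)^2 + (p - 4)*(p - 2) + (p - 2)^2)/((p - 4)^3*(p - 2)^3)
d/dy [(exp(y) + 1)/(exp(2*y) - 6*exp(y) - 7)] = -exp(y)/(exp(2*y) - 14*exp(y) + 49)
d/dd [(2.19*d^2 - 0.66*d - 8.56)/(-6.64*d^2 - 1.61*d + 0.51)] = (-7.9083*d^2 - 111.443*d - 14.1182)/(44.0896*d^4 + 21.3808*d^3 - 4.1807*d^2 - 1.6422*d + 0.2601)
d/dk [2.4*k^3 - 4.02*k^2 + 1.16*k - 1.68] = 7.2*k^2 - 8.04*k + 1.16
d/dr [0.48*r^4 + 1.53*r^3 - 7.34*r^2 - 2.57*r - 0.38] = 1.92*r^3 + 4.59*r^2 - 14.68*r - 2.57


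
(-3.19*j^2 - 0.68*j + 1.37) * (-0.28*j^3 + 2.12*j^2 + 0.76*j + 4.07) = 0.8932*j^5 - 6.5724*j^4 - 4.2496*j^3 - 10.5957*j^2 - 1.7264*j + 5.5759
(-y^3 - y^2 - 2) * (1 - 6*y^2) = 6*y^5 + 6*y^4 - y^3 + 11*y^2 - 2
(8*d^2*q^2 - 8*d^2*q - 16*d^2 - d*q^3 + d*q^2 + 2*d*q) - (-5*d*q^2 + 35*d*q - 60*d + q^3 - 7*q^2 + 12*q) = 8*d^2*q^2 - 8*d^2*q - 16*d^2 - d*q^3 + 6*d*q^2 - 33*d*q + 60*d - q^3 + 7*q^2 - 12*q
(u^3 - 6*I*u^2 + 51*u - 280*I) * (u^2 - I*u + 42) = u^5 - 7*I*u^4 + 87*u^3 - 583*I*u^2 + 1862*u - 11760*I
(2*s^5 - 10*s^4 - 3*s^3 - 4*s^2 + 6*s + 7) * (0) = 0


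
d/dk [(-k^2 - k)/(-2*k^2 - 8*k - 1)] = (6*k^2 + 2*k + 1)/(4*k^4 + 32*k^3 + 68*k^2 + 16*k + 1)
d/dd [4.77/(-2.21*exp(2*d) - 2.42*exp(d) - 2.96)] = (21.0834*exp(d) + 11.5434)*exp(d)/(2.21*exp(2*d) + 2.42*exp(d) + 2.96)^2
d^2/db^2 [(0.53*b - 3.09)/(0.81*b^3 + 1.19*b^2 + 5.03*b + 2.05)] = (2.086398*b^5 - 21.262986*b^4 - 50.472908*b^3 - 112.352796*b^2 - 87.946818*b - 152.213642)/(0.531441*b^9 + 2.342277*b^8 + 13.341672*b^7 + 34.810676*b^6 + 94.706106*b^5 + 149.147118*b^4 + 211.099712*b^3 + 170.60346*b^2 + 63.415725*b + 8.615125)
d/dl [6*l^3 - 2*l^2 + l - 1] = 18*l^2 - 4*l + 1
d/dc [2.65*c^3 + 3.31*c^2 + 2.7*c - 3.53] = 7.95*c^2 + 6.62*c + 2.7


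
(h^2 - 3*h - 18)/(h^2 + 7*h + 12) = (h - 6)/(h + 4)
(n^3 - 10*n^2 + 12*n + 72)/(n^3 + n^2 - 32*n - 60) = (n - 6)/(n + 5)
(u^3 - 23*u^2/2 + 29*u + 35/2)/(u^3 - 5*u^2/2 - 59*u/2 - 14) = (u - 5)/(u + 4)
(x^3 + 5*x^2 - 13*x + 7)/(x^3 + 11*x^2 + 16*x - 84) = (x^2 - 2*x + 1)/(x^2 + 4*x - 12)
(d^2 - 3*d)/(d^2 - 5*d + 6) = d/(d - 2)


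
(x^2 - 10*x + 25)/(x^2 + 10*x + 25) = (x^2 - 10*x + 25)/(x^2 + 10*x + 25)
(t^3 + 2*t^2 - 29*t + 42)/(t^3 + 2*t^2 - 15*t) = (t^2 + 5*t - 14)/(t*(t + 5))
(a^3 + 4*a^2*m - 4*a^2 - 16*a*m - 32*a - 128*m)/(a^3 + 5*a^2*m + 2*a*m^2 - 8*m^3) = (a^2 - 4*a - 32)/(a^2 + a*m - 2*m^2)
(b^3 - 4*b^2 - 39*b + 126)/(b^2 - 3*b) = b - 1 - 42/b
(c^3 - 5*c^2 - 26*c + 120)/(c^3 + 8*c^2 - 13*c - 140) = (c - 6)/(c + 7)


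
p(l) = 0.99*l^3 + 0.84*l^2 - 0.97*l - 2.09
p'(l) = 2.97*l^2 + 1.68*l - 0.97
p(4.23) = 83.77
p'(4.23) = 59.28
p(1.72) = 3.76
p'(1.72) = 10.71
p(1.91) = 6.02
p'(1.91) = 13.07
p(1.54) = 2.02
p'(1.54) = 8.66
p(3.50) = 47.25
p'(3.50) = 41.29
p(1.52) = 1.85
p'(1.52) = 8.45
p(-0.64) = -1.38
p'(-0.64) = -0.83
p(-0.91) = -1.26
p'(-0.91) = -0.04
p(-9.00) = -647.03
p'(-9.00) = 224.48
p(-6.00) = -179.87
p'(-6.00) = 95.87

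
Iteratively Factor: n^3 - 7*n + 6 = (n - 2)*(n^2 + 2*n - 3) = (n - 2)*(n - 1)*(n + 3)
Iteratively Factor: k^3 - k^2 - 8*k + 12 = (k - 2)*(k^2 + k - 6) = (k - 2)*(k + 3)*(k - 2)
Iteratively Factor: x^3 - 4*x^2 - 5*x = (x - 5)*(x^2 + x) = (x - 5)*(x + 1)*(x)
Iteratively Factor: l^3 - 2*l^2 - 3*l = (l + 1)*(l^2 - 3*l) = (l - 3)*(l + 1)*(l)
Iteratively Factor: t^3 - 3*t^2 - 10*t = (t - 5)*(t^2 + 2*t) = t*(t - 5)*(t + 2)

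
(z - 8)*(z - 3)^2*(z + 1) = z^4 - 13*z^3 + 43*z^2 - 15*z - 72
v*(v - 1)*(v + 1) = v^3 - v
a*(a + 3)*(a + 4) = a^3 + 7*a^2 + 12*a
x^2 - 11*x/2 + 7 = (x - 7/2)*(x - 2)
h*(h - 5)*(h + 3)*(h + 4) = h^4 + 2*h^3 - 23*h^2 - 60*h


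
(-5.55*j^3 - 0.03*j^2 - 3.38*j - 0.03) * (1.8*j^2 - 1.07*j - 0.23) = -9.99*j^5 + 5.8845*j^4 - 4.7754*j^3 + 3.5695*j^2 + 0.8095*j + 0.0069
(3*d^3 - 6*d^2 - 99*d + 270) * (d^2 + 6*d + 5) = 3*d^5 + 12*d^4 - 120*d^3 - 354*d^2 + 1125*d + 1350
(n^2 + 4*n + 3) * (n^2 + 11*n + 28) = n^4 + 15*n^3 + 75*n^2 + 145*n + 84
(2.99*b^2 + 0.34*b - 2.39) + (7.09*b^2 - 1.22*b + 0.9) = 10.08*b^2 - 0.88*b - 1.49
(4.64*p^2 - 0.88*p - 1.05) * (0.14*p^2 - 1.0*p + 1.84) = 0.6496*p^4 - 4.7632*p^3 + 9.2706*p^2 - 0.5692*p - 1.932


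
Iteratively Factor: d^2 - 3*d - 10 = (d + 2)*(d - 5)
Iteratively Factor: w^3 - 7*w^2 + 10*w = (w - 5)*(w^2 - 2*w) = (w - 5)*(w - 2)*(w)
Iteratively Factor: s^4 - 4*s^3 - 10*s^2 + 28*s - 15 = (s + 3)*(s^3 - 7*s^2 + 11*s - 5) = (s - 1)*(s + 3)*(s^2 - 6*s + 5) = (s - 5)*(s - 1)*(s + 3)*(s - 1)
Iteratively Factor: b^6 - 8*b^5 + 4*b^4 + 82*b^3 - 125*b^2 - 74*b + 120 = (b - 1)*(b^5 - 7*b^4 - 3*b^3 + 79*b^2 - 46*b - 120) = (b - 5)*(b - 1)*(b^4 - 2*b^3 - 13*b^2 + 14*b + 24) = (b - 5)*(b - 1)*(b + 3)*(b^3 - 5*b^2 + 2*b + 8) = (b - 5)*(b - 4)*(b - 1)*(b + 3)*(b^2 - b - 2) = (b - 5)*(b - 4)*(b - 2)*(b - 1)*(b + 3)*(b + 1)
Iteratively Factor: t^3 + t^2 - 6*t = (t + 3)*(t^2 - 2*t) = (t - 2)*(t + 3)*(t)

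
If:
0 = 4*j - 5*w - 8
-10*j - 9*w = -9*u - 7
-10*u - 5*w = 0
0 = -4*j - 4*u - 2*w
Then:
No Solution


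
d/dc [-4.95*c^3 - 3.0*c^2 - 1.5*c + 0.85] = -14.85*c^2 - 6.0*c - 1.5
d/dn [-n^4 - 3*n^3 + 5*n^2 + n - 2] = -4*n^3 - 9*n^2 + 10*n + 1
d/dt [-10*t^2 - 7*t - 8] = -20*t - 7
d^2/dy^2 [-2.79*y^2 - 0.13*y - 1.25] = -5.58000000000000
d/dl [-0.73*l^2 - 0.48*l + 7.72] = -1.46*l - 0.48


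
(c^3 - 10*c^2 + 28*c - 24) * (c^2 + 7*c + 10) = c^5 - 3*c^4 - 32*c^3 + 72*c^2 + 112*c - 240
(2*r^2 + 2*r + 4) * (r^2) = 2*r^4 + 2*r^3 + 4*r^2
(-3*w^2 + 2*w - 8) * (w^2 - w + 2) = -3*w^4 + 5*w^3 - 16*w^2 + 12*w - 16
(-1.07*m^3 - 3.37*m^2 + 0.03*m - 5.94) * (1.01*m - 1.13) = -1.0807*m^4 - 2.1946*m^3 + 3.8384*m^2 - 6.0333*m + 6.7122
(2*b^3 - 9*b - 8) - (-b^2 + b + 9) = 2*b^3 + b^2 - 10*b - 17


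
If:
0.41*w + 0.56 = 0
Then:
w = -1.37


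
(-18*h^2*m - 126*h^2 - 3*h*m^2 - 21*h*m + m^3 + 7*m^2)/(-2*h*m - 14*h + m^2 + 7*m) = (18*h^2 + 3*h*m - m^2)/(2*h - m)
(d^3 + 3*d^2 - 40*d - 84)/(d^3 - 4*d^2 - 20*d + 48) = (d^2 + 9*d + 14)/(d^2 + 2*d - 8)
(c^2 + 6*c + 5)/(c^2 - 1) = (c + 5)/(c - 1)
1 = 1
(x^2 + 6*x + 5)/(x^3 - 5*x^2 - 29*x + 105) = (x + 1)/(x^2 - 10*x + 21)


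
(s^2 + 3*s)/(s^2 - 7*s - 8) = s*(s + 3)/(s^2 - 7*s - 8)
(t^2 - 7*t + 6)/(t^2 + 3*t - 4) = (t - 6)/(t + 4)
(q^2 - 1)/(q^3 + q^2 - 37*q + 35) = (q + 1)/(q^2 + 2*q - 35)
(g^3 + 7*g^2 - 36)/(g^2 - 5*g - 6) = (-g^3 - 7*g^2 + 36)/(-g^2 + 5*g + 6)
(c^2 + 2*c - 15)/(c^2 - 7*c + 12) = (c + 5)/(c - 4)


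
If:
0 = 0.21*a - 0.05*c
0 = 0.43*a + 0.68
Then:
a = -1.58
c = -6.64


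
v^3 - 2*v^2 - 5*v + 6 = (v - 3)*(v - 1)*(v + 2)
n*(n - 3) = n^2 - 3*n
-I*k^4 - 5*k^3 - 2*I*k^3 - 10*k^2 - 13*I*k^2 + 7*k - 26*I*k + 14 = (k + 2)*(k - 7*I)*(k + I)*(-I*k + 1)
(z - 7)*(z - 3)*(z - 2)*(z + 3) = z^4 - 9*z^3 + 5*z^2 + 81*z - 126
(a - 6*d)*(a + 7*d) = a^2 + a*d - 42*d^2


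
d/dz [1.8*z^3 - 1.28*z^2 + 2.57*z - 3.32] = 5.4*z^2 - 2.56*z + 2.57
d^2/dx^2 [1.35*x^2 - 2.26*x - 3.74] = 2.70000000000000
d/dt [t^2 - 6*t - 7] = 2*t - 6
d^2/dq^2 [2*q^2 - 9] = 4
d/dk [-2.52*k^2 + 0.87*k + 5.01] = 0.87 - 5.04*k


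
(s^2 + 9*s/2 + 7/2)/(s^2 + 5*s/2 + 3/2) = (2*s + 7)/(2*s + 3)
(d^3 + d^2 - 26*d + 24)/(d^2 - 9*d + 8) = (d^2 + 2*d - 24)/(d - 8)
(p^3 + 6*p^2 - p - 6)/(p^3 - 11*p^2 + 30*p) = (p^3 + 6*p^2 - p - 6)/(p*(p^2 - 11*p + 30))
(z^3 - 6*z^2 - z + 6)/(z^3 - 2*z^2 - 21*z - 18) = (z - 1)/(z + 3)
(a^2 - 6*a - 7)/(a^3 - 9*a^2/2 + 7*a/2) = 2*(a^2 - 6*a - 7)/(a*(2*a^2 - 9*a + 7))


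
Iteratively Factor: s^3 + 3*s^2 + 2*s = (s + 2)*(s^2 + s) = s*(s + 2)*(s + 1)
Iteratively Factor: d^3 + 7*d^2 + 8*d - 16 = (d - 1)*(d^2 + 8*d + 16) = (d - 1)*(d + 4)*(d + 4)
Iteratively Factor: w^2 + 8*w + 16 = (w + 4)*(w + 4)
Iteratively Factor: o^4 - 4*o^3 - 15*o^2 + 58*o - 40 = (o + 4)*(o^3 - 8*o^2 + 17*o - 10) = (o - 1)*(o + 4)*(o^2 - 7*o + 10) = (o - 2)*(o - 1)*(o + 4)*(o - 5)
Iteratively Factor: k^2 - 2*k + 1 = (k - 1)*(k - 1)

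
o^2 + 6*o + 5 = (o + 1)*(o + 5)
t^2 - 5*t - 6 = (t - 6)*(t + 1)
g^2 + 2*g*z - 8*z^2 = (g - 2*z)*(g + 4*z)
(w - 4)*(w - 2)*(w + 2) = w^3 - 4*w^2 - 4*w + 16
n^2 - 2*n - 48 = (n - 8)*(n + 6)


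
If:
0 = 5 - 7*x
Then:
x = 5/7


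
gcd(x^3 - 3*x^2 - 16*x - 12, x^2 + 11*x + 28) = 1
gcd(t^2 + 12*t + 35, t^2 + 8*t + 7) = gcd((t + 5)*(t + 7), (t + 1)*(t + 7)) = t + 7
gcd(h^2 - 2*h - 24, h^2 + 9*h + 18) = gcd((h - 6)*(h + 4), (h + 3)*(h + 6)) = 1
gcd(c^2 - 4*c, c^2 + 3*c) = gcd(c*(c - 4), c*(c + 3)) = c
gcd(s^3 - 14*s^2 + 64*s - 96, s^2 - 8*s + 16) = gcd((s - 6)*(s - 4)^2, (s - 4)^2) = s^2 - 8*s + 16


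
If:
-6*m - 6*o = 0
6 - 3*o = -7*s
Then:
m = -7*s/3 - 2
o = 7*s/3 + 2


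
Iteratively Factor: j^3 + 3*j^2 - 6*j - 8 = (j + 4)*(j^2 - j - 2) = (j + 1)*(j + 4)*(j - 2)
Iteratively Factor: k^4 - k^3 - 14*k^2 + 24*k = (k - 3)*(k^3 + 2*k^2 - 8*k) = (k - 3)*(k - 2)*(k^2 + 4*k) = (k - 3)*(k - 2)*(k + 4)*(k)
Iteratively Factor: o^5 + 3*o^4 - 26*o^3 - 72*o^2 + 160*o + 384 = (o + 2)*(o^4 + o^3 - 28*o^2 - 16*o + 192) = (o - 3)*(o + 2)*(o^3 + 4*o^2 - 16*o - 64) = (o - 3)*(o + 2)*(o + 4)*(o^2 - 16) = (o - 4)*(o - 3)*(o + 2)*(o + 4)*(o + 4)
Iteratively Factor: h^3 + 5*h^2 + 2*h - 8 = (h + 4)*(h^2 + h - 2) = (h + 2)*(h + 4)*(h - 1)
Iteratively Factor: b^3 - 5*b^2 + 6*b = (b - 2)*(b^2 - 3*b) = (b - 3)*(b - 2)*(b)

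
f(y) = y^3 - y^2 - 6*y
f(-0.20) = 1.15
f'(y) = 3*y^2 - 2*y - 6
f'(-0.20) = -5.48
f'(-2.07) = 10.99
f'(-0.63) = -3.55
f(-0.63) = 3.13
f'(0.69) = -5.95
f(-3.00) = -18.00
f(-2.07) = -0.73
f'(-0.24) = -5.35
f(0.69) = -4.29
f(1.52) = -7.92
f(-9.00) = -756.00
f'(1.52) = -2.11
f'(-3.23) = 31.76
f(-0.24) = 1.37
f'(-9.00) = 255.00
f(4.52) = 44.80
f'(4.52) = 46.25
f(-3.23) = -24.75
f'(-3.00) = 27.00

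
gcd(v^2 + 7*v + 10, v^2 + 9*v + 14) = v + 2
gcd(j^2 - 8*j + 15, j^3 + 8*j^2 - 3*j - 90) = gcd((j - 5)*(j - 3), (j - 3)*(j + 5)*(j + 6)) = j - 3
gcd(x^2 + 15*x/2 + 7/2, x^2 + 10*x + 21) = x + 7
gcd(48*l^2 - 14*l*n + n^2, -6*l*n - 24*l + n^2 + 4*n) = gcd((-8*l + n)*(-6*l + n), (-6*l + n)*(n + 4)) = 6*l - n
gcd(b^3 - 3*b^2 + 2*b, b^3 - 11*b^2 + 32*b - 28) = b - 2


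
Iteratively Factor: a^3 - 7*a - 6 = (a + 2)*(a^2 - 2*a - 3) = (a + 1)*(a + 2)*(a - 3)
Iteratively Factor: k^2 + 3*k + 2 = (k + 2)*(k + 1)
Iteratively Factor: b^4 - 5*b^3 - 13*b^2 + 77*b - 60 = (b - 3)*(b^3 - 2*b^2 - 19*b + 20) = (b - 3)*(b + 4)*(b^2 - 6*b + 5) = (b - 5)*(b - 3)*(b + 4)*(b - 1)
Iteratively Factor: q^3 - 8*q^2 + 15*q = (q - 3)*(q^2 - 5*q) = q*(q - 3)*(q - 5)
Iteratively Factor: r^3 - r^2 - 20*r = (r)*(r^2 - r - 20) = r*(r - 5)*(r + 4)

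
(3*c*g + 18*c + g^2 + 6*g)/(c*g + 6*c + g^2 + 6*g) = (3*c + g)/(c + g)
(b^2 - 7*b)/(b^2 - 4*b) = (b - 7)/(b - 4)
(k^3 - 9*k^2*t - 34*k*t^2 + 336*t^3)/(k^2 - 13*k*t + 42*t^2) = (-k^2 + 2*k*t + 48*t^2)/(-k + 6*t)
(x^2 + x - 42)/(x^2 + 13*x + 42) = (x - 6)/(x + 6)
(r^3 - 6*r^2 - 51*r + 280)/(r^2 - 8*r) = r + 2 - 35/r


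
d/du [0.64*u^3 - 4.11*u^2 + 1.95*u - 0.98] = 1.92*u^2 - 8.22*u + 1.95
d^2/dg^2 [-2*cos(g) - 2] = 2*cos(g)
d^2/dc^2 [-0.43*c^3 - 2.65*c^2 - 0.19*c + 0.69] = -2.58*c - 5.3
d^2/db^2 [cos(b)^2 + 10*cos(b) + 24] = -10*cos(b) - 2*cos(2*b)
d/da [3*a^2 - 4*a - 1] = 6*a - 4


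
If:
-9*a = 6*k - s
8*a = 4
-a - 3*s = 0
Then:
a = 1/2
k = -7/9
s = -1/6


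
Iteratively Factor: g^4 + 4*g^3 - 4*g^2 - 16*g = (g + 4)*(g^3 - 4*g) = g*(g + 4)*(g^2 - 4) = g*(g - 2)*(g + 4)*(g + 2)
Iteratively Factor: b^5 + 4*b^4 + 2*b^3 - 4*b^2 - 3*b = (b + 1)*(b^4 + 3*b^3 - b^2 - 3*b) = b*(b + 1)*(b^3 + 3*b^2 - b - 3) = b*(b + 1)*(b + 3)*(b^2 - 1) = b*(b + 1)^2*(b + 3)*(b - 1)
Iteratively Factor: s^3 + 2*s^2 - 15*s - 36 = (s + 3)*(s^2 - s - 12) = (s + 3)^2*(s - 4)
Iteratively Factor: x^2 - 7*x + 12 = (x - 4)*(x - 3)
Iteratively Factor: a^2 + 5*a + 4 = (a + 4)*(a + 1)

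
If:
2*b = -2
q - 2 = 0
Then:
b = -1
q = 2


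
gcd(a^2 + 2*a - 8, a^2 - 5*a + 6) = a - 2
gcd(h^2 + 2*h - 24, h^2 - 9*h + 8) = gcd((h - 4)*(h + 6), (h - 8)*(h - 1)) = 1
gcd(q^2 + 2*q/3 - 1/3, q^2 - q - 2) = q + 1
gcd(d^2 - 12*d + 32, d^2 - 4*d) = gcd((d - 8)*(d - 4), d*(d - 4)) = d - 4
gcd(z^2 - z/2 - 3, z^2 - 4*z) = 1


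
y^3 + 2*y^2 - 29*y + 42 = (y - 3)*(y - 2)*(y + 7)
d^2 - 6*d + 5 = (d - 5)*(d - 1)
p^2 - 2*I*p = p*(p - 2*I)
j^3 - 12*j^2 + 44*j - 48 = (j - 6)*(j - 4)*(j - 2)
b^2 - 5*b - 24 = (b - 8)*(b + 3)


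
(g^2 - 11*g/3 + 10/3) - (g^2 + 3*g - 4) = 22/3 - 20*g/3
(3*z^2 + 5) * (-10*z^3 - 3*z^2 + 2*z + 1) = -30*z^5 - 9*z^4 - 44*z^3 - 12*z^2 + 10*z + 5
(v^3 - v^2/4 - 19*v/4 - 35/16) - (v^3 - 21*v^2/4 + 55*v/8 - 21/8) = 5*v^2 - 93*v/8 + 7/16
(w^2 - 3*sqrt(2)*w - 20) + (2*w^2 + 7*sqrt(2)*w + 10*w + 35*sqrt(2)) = 3*w^2 + 4*sqrt(2)*w + 10*w - 20 + 35*sqrt(2)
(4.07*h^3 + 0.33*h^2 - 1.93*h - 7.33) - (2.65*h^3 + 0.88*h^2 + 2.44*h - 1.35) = 1.42*h^3 - 0.55*h^2 - 4.37*h - 5.98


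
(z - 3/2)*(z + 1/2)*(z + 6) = z^3 + 5*z^2 - 27*z/4 - 9/2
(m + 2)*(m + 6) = m^2 + 8*m + 12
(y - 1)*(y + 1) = y^2 - 1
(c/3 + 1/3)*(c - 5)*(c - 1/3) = c^3/3 - 13*c^2/9 - 11*c/9 + 5/9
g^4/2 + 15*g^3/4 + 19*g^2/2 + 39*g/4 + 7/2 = (g/2 + 1/2)*(g + 1)*(g + 2)*(g + 7/2)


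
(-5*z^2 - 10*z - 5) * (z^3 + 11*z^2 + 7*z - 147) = -5*z^5 - 65*z^4 - 150*z^3 + 610*z^2 + 1435*z + 735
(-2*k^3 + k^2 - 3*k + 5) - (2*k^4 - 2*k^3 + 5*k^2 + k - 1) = -2*k^4 - 4*k^2 - 4*k + 6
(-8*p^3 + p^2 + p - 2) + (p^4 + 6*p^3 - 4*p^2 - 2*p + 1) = p^4 - 2*p^3 - 3*p^2 - p - 1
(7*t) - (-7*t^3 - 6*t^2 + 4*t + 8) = 7*t^3 + 6*t^2 + 3*t - 8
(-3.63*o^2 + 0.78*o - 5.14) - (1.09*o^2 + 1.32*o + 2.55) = -4.72*o^2 - 0.54*o - 7.69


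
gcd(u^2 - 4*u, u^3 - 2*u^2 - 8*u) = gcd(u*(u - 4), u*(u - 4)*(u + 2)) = u^2 - 4*u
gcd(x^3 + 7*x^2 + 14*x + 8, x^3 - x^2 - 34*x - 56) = x^2 + 6*x + 8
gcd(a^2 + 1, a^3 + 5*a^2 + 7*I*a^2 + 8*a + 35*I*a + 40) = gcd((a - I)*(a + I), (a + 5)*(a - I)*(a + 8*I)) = a - I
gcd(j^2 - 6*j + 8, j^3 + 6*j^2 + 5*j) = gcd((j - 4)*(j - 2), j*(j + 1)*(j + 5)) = 1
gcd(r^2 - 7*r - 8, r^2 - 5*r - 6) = r + 1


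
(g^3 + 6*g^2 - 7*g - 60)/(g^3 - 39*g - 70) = (g^2 + g - 12)/(g^2 - 5*g - 14)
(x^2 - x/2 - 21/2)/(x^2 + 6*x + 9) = (x - 7/2)/(x + 3)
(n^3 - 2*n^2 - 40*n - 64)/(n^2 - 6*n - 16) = n + 4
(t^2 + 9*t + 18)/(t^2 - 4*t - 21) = (t + 6)/(t - 7)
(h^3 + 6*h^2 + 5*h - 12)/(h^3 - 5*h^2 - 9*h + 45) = (h^2 + 3*h - 4)/(h^2 - 8*h + 15)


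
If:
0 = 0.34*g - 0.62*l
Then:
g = 1.82352941176471*l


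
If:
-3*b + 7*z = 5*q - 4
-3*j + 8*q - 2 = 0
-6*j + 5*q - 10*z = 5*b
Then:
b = 127*z/8 + 3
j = -65*z/3 - 10/3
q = -65*z/8 - 1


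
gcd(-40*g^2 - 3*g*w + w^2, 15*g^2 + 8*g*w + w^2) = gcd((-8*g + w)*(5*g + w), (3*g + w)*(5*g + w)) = 5*g + w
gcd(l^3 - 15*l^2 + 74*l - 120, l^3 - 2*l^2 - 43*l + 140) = l^2 - 9*l + 20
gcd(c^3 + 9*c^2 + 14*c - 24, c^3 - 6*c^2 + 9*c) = 1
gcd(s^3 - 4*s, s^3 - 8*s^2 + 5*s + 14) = s - 2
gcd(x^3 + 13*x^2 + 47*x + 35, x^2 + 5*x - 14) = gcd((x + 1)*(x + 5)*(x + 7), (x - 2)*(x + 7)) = x + 7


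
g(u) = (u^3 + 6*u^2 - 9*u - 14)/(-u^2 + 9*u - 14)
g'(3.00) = 6.00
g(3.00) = 10.00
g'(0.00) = 1.29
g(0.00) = 1.00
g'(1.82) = 3.17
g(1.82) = 4.80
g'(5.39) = 42.21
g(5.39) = 49.18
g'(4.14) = 12.69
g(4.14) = 20.02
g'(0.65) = 1.78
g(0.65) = 1.99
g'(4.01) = 11.53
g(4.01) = 18.45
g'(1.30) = 2.45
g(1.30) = 3.35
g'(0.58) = 1.72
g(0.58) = 1.87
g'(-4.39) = -0.14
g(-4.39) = -0.78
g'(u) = (2*u - 9)*(u^3 + 6*u^2 - 9*u - 14)/(-u^2 + 9*u - 14)^2 + (3*u^2 + 12*u - 9)/(-u^2 + 9*u - 14) = (-u^2 + 14*u + 63)/(u^2 - 14*u + 49)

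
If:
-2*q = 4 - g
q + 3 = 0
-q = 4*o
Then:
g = -2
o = 3/4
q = -3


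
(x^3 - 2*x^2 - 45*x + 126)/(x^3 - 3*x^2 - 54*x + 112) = (x^2 - 9*x + 18)/(x^2 - 10*x + 16)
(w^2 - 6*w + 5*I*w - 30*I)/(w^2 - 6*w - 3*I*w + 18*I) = (w + 5*I)/(w - 3*I)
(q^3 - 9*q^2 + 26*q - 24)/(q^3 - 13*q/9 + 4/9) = 9*(q^3 - 9*q^2 + 26*q - 24)/(9*q^3 - 13*q + 4)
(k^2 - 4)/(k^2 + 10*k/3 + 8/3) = 3*(k - 2)/(3*k + 4)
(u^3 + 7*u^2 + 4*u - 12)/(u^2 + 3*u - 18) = (u^2 + u - 2)/(u - 3)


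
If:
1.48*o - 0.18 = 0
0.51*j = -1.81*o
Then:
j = -0.43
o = 0.12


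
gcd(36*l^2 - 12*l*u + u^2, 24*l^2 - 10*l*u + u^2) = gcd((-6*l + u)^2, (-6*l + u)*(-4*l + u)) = -6*l + u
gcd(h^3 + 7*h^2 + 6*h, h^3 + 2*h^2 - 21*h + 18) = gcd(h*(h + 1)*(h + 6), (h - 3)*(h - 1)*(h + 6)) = h + 6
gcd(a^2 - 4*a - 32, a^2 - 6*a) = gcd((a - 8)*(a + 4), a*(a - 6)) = 1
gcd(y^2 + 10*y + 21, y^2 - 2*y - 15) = y + 3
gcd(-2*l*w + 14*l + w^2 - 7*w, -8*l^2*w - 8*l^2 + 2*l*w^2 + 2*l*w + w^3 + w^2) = -2*l + w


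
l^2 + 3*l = l*(l + 3)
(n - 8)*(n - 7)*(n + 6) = n^3 - 9*n^2 - 34*n + 336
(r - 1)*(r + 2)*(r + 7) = r^3 + 8*r^2 + 5*r - 14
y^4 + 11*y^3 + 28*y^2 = y^2*(y + 4)*(y + 7)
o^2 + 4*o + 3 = (o + 1)*(o + 3)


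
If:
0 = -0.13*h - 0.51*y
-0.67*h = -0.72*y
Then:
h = 0.00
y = 0.00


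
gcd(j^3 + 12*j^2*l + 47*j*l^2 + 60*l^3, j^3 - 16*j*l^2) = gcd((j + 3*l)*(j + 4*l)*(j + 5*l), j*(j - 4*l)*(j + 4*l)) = j + 4*l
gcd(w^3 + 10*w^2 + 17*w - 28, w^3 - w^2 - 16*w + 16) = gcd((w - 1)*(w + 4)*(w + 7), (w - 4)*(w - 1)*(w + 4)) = w^2 + 3*w - 4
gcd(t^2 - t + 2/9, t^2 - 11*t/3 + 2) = t - 2/3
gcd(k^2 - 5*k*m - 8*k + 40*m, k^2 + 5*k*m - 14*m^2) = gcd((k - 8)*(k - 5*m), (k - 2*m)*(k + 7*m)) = 1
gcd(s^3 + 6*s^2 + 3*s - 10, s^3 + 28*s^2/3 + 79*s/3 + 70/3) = s^2 + 7*s + 10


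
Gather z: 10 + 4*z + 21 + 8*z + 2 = 12*z + 33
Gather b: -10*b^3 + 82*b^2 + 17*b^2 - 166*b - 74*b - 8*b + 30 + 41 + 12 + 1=-10*b^3 + 99*b^2 - 248*b + 84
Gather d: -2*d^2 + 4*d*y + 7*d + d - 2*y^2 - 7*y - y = -2*d^2 + d*(4*y + 8) - 2*y^2 - 8*y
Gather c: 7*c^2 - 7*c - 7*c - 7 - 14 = 7*c^2 - 14*c - 21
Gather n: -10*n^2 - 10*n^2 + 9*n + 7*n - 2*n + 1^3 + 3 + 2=-20*n^2 + 14*n + 6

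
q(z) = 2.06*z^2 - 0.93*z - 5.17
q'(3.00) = 11.43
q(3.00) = 10.58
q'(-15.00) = -62.73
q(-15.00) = 472.28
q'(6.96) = 27.75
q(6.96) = 88.15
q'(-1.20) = -5.87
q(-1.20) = -1.09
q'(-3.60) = -15.76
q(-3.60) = 24.88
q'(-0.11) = -1.38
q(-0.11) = -5.04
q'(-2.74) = -12.22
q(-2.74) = 12.84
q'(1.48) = 5.17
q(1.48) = -2.03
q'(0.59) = 1.50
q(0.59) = -5.00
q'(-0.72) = -3.90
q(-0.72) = -3.43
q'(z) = 4.12*z - 0.93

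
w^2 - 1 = (w - 1)*(w + 1)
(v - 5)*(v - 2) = v^2 - 7*v + 10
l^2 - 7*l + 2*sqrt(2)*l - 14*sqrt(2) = (l - 7)*(l + 2*sqrt(2))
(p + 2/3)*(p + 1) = p^2 + 5*p/3 + 2/3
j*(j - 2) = j^2 - 2*j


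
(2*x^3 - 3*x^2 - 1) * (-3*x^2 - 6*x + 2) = -6*x^5 - 3*x^4 + 22*x^3 - 3*x^2 + 6*x - 2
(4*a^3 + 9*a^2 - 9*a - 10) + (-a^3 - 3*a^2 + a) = 3*a^3 + 6*a^2 - 8*a - 10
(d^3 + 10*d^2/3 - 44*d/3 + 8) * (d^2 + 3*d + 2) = d^5 + 19*d^4/3 - 8*d^3/3 - 88*d^2/3 - 16*d/3 + 16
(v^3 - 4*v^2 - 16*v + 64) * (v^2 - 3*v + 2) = v^5 - 7*v^4 - 2*v^3 + 104*v^2 - 224*v + 128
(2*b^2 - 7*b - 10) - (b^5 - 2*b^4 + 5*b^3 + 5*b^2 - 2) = -b^5 + 2*b^4 - 5*b^3 - 3*b^2 - 7*b - 8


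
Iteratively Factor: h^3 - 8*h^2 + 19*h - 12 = (h - 3)*(h^2 - 5*h + 4) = (h - 3)*(h - 1)*(h - 4)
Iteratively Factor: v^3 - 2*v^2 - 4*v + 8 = (v - 2)*(v^2 - 4) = (v - 2)^2*(v + 2)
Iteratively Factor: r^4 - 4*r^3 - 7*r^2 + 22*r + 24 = (r - 4)*(r^3 - 7*r - 6) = (r - 4)*(r + 1)*(r^2 - r - 6) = (r - 4)*(r - 3)*(r + 1)*(r + 2)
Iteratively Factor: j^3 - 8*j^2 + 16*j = (j - 4)*(j^2 - 4*j) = (j - 4)^2*(j)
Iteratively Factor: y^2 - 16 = (y + 4)*(y - 4)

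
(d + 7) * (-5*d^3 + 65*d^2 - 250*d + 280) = -5*d^4 + 30*d^3 + 205*d^2 - 1470*d + 1960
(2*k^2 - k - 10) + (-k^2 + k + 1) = k^2 - 9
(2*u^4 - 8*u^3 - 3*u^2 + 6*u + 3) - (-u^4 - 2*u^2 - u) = 3*u^4 - 8*u^3 - u^2 + 7*u + 3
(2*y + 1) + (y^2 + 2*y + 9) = y^2 + 4*y + 10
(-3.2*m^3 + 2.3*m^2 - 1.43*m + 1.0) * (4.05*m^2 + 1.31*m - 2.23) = -12.96*m^5 + 5.123*m^4 + 4.3575*m^3 - 2.9523*m^2 + 4.4989*m - 2.23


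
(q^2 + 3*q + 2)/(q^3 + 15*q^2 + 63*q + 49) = (q + 2)/(q^2 + 14*q + 49)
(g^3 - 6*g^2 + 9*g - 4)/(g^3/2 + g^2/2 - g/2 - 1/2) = 2*(g^2 - 5*g + 4)/(g^2 + 2*g + 1)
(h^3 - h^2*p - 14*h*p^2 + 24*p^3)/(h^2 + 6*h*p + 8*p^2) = (h^2 - 5*h*p + 6*p^2)/(h + 2*p)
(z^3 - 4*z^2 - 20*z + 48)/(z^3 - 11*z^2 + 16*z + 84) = (z^2 + 2*z - 8)/(z^2 - 5*z - 14)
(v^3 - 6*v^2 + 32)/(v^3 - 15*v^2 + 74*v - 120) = (v^2 - 2*v - 8)/(v^2 - 11*v + 30)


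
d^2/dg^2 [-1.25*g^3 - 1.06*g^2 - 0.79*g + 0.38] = -7.5*g - 2.12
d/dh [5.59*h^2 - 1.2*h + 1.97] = 11.18*h - 1.2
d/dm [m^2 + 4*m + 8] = 2*m + 4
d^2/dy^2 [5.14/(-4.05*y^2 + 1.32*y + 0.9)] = (-168.6177*y^2 + 54.95688*y + 5.14*(8.1*y - 1.32)*(16.2*y - 2.64) + 37.4706)/(-4.05*y^2 + 1.32*y + 0.9)^3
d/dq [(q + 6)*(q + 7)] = 2*q + 13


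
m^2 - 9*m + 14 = (m - 7)*(m - 2)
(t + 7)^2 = t^2 + 14*t + 49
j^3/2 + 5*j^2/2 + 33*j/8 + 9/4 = (j/2 + 1)*(j + 3/2)^2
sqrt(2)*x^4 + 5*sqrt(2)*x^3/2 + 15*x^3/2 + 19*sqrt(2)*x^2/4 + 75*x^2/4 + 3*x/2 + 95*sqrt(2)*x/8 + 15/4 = (x + 5/2)*(x + sqrt(2)/2)*(x + 3*sqrt(2))*(sqrt(2)*x + 1/2)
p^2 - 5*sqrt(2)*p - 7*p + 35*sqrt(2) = (p - 7)*(p - 5*sqrt(2))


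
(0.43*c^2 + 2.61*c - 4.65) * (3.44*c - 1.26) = 1.4792*c^3 + 8.4366*c^2 - 19.2846*c + 5.859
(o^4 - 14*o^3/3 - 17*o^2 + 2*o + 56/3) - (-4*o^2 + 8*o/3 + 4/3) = o^4 - 14*o^3/3 - 13*o^2 - 2*o/3 + 52/3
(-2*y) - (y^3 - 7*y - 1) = -y^3 + 5*y + 1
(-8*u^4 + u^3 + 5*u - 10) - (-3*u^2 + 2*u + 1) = -8*u^4 + u^3 + 3*u^2 + 3*u - 11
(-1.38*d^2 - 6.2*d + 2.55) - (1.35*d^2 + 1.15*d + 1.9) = -2.73*d^2 - 7.35*d + 0.65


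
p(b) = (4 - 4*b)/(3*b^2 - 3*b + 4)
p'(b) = (3 - 6*b)*(4 - 4*b)/(3*b^2 - 3*b + 4)^2 - 4/(3*b^2 - 3*b + 4)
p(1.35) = -0.26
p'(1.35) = -0.50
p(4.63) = -0.27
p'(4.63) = 0.05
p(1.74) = -0.38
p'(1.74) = -0.15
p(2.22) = -0.40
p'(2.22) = 0.01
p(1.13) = -0.12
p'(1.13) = -0.80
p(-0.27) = 1.01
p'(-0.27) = 0.13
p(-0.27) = 1.01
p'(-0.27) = 0.13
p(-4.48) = 0.28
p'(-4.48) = 0.06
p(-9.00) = 0.15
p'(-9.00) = 0.02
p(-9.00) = 0.15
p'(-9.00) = 0.02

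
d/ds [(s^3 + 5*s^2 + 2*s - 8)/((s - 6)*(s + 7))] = (s^4 + 2*s^3 - 123*s^2 - 404*s - 76)/(s^4 + 2*s^3 - 83*s^2 - 84*s + 1764)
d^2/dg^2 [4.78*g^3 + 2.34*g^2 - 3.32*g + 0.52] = 28.68*g + 4.68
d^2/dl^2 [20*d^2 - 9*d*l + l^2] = 2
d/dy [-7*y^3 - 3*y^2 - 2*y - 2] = -21*y^2 - 6*y - 2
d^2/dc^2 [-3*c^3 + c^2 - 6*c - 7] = 2 - 18*c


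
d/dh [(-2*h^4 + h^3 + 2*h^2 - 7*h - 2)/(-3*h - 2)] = 2*(9*h^4 + 5*h^3 - 6*h^2 - 4*h + 4)/(9*h^2 + 12*h + 4)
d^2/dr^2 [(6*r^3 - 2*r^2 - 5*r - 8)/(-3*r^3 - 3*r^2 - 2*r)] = 2*(72*r^6 + 243*r^5 + 531*r^4 + 555*r^3 + 360*r^2 + 144*r + 32)/(r^3*(27*r^6 + 81*r^5 + 135*r^4 + 135*r^3 + 90*r^2 + 36*r + 8))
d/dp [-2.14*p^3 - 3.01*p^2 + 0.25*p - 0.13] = -6.42*p^2 - 6.02*p + 0.25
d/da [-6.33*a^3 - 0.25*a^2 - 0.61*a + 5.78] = -18.99*a^2 - 0.5*a - 0.61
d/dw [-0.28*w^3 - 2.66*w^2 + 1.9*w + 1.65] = -0.84*w^2 - 5.32*w + 1.9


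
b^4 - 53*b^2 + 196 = (b - 7)*(b - 2)*(b + 2)*(b + 7)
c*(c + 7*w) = c^2 + 7*c*w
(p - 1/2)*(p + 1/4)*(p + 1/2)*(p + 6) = p^4 + 25*p^3/4 + 5*p^2/4 - 25*p/16 - 3/8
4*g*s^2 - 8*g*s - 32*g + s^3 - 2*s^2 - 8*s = (4*g + s)*(s - 4)*(s + 2)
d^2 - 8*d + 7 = (d - 7)*(d - 1)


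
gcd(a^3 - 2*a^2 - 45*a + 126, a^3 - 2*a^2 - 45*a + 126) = a^3 - 2*a^2 - 45*a + 126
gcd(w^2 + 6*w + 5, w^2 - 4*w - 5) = w + 1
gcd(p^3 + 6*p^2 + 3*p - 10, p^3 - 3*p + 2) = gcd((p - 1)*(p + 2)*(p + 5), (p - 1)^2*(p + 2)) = p^2 + p - 2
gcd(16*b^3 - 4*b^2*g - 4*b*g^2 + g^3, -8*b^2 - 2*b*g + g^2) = 8*b^2 + 2*b*g - g^2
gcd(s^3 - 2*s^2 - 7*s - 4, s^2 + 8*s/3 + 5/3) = s + 1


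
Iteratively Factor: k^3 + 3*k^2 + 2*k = (k + 1)*(k^2 + 2*k) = (k + 1)*(k + 2)*(k)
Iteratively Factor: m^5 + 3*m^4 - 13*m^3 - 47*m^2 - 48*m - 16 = (m + 1)*(m^4 + 2*m^3 - 15*m^2 - 32*m - 16) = (m + 1)^2*(m^3 + m^2 - 16*m - 16) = (m - 4)*(m + 1)^2*(m^2 + 5*m + 4) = (m - 4)*(m + 1)^3*(m + 4)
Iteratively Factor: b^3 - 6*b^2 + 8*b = (b - 2)*(b^2 - 4*b) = b*(b - 2)*(b - 4)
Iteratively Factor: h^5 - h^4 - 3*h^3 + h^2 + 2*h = (h + 1)*(h^4 - 2*h^3 - h^2 + 2*h) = (h - 2)*(h + 1)*(h^3 - h) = (h - 2)*(h - 1)*(h + 1)*(h^2 + h) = (h - 2)*(h - 1)*(h + 1)^2*(h)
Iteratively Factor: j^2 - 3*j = (j)*(j - 3)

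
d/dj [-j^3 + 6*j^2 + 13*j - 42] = -3*j^2 + 12*j + 13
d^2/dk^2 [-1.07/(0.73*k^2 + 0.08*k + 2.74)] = (1.140406*k^2 + 0.124976*k - 1.07*(1.46*k + 0.08)*(2.92*k + 0.16) + 4.280428)/(0.73*k^2 + 0.08*k + 2.74)^3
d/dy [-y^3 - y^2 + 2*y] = -3*y^2 - 2*y + 2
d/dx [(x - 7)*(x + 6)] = 2*x - 1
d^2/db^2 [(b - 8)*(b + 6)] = 2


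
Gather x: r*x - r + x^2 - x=-r + x^2 + x*(r - 1)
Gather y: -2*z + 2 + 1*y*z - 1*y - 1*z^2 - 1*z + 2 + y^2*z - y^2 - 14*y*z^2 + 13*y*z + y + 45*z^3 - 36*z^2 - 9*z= y^2*(z - 1) + y*(-14*z^2 + 14*z) + 45*z^3 - 37*z^2 - 12*z + 4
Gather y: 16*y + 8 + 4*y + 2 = 20*y + 10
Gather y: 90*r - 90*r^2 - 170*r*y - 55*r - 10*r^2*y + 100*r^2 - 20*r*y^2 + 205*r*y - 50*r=10*r^2 - 20*r*y^2 - 15*r + y*(-10*r^2 + 35*r)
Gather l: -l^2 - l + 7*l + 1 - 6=-l^2 + 6*l - 5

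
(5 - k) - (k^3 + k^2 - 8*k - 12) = -k^3 - k^2 + 7*k + 17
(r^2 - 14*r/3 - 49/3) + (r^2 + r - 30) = 2*r^2 - 11*r/3 - 139/3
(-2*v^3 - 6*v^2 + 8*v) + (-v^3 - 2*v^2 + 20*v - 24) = -3*v^3 - 8*v^2 + 28*v - 24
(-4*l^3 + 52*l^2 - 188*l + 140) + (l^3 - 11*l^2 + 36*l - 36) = -3*l^3 + 41*l^2 - 152*l + 104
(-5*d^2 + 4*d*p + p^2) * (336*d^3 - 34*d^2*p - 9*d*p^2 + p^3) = -1680*d^5 + 1514*d^4*p + 245*d^3*p^2 - 75*d^2*p^3 - 5*d*p^4 + p^5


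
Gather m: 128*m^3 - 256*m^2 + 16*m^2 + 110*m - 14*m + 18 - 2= 128*m^3 - 240*m^2 + 96*m + 16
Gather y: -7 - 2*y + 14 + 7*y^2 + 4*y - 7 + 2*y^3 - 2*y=2*y^3 + 7*y^2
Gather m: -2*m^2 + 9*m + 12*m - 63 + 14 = -2*m^2 + 21*m - 49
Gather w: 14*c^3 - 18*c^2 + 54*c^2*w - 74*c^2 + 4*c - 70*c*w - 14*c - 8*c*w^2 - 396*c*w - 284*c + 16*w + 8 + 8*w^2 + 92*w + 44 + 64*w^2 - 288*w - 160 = 14*c^3 - 92*c^2 - 294*c + w^2*(72 - 8*c) + w*(54*c^2 - 466*c - 180) - 108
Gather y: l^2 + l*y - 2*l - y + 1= l^2 - 2*l + y*(l - 1) + 1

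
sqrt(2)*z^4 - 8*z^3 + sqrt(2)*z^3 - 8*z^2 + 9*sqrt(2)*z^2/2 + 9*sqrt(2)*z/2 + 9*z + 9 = (z + 1)*(z - 3*sqrt(2))*(z - 3*sqrt(2)/2)*(sqrt(2)*z + 1)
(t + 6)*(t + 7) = t^2 + 13*t + 42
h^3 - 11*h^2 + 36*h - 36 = (h - 6)*(h - 3)*(h - 2)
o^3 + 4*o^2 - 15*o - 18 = (o - 3)*(o + 1)*(o + 6)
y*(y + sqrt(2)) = y^2 + sqrt(2)*y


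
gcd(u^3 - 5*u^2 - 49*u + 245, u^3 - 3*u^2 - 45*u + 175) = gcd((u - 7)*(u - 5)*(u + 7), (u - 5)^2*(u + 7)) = u^2 + 2*u - 35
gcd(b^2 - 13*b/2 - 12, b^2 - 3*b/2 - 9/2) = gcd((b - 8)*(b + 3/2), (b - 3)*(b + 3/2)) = b + 3/2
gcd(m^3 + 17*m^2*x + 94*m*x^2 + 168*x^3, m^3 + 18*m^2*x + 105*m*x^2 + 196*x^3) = m^2 + 11*m*x + 28*x^2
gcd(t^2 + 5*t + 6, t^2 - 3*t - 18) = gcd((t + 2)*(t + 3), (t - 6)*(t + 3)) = t + 3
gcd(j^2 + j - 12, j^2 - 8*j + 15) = j - 3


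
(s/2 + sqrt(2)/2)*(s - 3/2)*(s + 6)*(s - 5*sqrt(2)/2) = s^4/2 - 3*sqrt(2)*s^3/4 + 9*s^3/4 - 7*s^2 - 27*sqrt(2)*s^2/8 - 45*s/4 + 27*sqrt(2)*s/4 + 45/2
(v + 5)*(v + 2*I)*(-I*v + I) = -I*v^3 + 2*v^2 - 4*I*v^2 + 8*v + 5*I*v - 10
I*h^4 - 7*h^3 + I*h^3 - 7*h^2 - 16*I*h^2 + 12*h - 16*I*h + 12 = (h + 2*I)^2*(h + 3*I)*(I*h + I)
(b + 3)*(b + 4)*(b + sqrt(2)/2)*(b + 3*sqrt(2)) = b^4 + 7*sqrt(2)*b^3/2 + 7*b^3 + 15*b^2 + 49*sqrt(2)*b^2/2 + 21*b + 42*sqrt(2)*b + 36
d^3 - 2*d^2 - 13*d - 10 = (d - 5)*(d + 1)*(d + 2)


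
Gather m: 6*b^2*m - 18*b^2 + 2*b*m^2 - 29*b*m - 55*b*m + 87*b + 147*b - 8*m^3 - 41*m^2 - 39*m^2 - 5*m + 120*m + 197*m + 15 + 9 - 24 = -18*b^2 + 234*b - 8*m^3 + m^2*(2*b - 80) + m*(6*b^2 - 84*b + 312)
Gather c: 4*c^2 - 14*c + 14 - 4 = 4*c^2 - 14*c + 10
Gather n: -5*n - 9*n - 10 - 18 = -14*n - 28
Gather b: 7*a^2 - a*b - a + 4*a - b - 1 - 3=7*a^2 + 3*a + b*(-a - 1) - 4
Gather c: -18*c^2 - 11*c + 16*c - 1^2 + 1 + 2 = -18*c^2 + 5*c + 2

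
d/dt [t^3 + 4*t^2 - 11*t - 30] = 3*t^2 + 8*t - 11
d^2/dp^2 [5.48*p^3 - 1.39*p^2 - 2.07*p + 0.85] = 32.88*p - 2.78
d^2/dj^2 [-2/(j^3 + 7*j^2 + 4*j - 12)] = 4*((3*j + 7)*(j^3 + 7*j^2 + 4*j - 12) - (3*j^2 + 14*j + 4)^2)/(j^3 + 7*j^2 + 4*j - 12)^3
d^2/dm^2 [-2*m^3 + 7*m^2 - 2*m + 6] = 14 - 12*m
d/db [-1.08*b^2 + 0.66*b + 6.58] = 0.66 - 2.16*b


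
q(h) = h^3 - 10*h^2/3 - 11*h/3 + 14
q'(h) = 3*h^2 - 20*h/3 - 11/3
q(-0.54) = 14.85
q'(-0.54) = 0.81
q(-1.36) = 10.31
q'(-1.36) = 10.95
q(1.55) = 4.03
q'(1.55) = -6.79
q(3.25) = 1.20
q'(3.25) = 6.35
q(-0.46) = 14.88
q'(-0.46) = 0.03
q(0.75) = 9.80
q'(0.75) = -6.98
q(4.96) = 35.83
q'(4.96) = 37.07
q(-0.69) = 14.61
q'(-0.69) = 2.36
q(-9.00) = -952.00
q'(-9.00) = 299.33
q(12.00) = 1218.00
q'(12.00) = 348.33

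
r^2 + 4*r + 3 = (r + 1)*(r + 3)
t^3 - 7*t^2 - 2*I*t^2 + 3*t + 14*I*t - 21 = (t - 7)*(t - 3*I)*(t + I)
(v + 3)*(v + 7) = v^2 + 10*v + 21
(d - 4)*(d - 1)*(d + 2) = d^3 - 3*d^2 - 6*d + 8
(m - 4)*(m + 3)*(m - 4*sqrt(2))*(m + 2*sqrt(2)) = m^4 - 2*sqrt(2)*m^3 - m^3 - 28*m^2 + 2*sqrt(2)*m^2 + 16*m + 24*sqrt(2)*m + 192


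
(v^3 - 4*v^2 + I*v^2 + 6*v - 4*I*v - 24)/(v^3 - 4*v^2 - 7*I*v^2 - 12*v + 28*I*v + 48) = (v^2 + I*v + 6)/(v^2 - 7*I*v - 12)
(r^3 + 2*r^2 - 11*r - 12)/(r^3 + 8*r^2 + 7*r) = (r^2 + r - 12)/(r*(r + 7))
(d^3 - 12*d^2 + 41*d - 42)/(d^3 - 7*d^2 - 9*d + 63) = (d - 2)/(d + 3)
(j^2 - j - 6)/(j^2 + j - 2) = (j - 3)/(j - 1)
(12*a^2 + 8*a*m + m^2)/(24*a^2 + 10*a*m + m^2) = (2*a + m)/(4*a + m)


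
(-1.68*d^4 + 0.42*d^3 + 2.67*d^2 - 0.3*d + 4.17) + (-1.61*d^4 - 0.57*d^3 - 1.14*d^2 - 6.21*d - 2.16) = -3.29*d^4 - 0.15*d^3 + 1.53*d^2 - 6.51*d + 2.01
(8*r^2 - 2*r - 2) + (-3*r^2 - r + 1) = 5*r^2 - 3*r - 1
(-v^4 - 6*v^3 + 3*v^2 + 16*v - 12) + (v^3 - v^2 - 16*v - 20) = -v^4 - 5*v^3 + 2*v^2 - 32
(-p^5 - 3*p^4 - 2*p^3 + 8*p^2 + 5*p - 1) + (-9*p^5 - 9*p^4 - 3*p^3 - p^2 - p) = -10*p^5 - 12*p^4 - 5*p^3 + 7*p^2 + 4*p - 1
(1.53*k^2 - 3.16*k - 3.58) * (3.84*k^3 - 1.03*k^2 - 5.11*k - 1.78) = 5.8752*k^5 - 13.7103*k^4 - 18.3107*k^3 + 17.1116*k^2 + 23.9186*k + 6.3724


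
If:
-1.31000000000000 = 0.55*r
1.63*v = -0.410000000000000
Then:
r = -2.38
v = -0.25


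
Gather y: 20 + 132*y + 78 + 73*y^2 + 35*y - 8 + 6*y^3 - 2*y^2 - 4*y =6*y^3 + 71*y^2 + 163*y + 90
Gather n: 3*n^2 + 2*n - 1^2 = 3*n^2 + 2*n - 1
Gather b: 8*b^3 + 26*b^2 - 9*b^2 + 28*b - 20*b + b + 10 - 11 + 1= 8*b^3 + 17*b^2 + 9*b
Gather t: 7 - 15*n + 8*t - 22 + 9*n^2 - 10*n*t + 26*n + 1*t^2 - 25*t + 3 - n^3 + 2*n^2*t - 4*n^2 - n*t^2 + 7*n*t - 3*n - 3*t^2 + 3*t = -n^3 + 5*n^2 + 8*n + t^2*(-n - 2) + t*(2*n^2 - 3*n - 14) - 12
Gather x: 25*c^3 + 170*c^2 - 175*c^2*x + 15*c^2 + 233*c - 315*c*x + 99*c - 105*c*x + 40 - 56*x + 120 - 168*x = 25*c^3 + 185*c^2 + 332*c + x*(-175*c^2 - 420*c - 224) + 160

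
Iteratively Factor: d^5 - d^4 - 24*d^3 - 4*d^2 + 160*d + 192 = (d + 2)*(d^4 - 3*d^3 - 18*d^2 + 32*d + 96) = (d - 4)*(d + 2)*(d^3 + d^2 - 14*d - 24) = (d - 4)^2*(d + 2)*(d^2 + 5*d + 6) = (d - 4)^2*(d + 2)*(d + 3)*(d + 2)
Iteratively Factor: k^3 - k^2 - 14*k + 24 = (k - 2)*(k^2 + k - 12) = (k - 3)*(k - 2)*(k + 4)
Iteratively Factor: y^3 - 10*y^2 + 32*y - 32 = (y - 4)*(y^2 - 6*y + 8) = (y - 4)^2*(y - 2)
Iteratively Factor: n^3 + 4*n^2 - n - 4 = (n + 1)*(n^2 + 3*n - 4) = (n + 1)*(n + 4)*(n - 1)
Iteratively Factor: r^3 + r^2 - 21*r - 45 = (r + 3)*(r^2 - 2*r - 15) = (r + 3)^2*(r - 5)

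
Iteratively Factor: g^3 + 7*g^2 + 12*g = (g + 4)*(g^2 + 3*g) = g*(g + 4)*(g + 3)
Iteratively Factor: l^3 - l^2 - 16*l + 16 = (l + 4)*(l^2 - 5*l + 4) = (l - 1)*(l + 4)*(l - 4)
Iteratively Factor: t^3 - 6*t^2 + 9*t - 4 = (t - 1)*(t^2 - 5*t + 4) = (t - 1)^2*(t - 4)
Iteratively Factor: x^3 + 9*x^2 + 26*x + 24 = (x + 2)*(x^2 + 7*x + 12) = (x + 2)*(x + 4)*(x + 3)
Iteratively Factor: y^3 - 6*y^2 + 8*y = (y - 2)*(y^2 - 4*y) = (y - 4)*(y - 2)*(y)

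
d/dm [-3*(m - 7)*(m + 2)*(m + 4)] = -9*m^2 + 6*m + 102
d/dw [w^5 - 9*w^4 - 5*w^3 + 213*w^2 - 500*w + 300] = 5*w^4 - 36*w^3 - 15*w^2 + 426*w - 500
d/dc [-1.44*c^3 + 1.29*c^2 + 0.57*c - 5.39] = -4.32*c^2 + 2.58*c + 0.57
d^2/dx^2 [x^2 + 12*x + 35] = 2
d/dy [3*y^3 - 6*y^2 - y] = 9*y^2 - 12*y - 1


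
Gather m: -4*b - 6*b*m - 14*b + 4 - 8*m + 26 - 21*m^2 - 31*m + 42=-18*b - 21*m^2 + m*(-6*b - 39) + 72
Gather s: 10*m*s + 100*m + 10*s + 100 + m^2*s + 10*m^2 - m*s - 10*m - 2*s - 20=10*m^2 + 90*m + s*(m^2 + 9*m + 8) + 80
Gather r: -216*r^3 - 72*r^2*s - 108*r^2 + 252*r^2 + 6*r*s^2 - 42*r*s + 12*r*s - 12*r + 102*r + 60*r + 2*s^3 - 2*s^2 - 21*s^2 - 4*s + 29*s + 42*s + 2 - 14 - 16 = -216*r^3 + r^2*(144 - 72*s) + r*(6*s^2 - 30*s + 150) + 2*s^3 - 23*s^2 + 67*s - 28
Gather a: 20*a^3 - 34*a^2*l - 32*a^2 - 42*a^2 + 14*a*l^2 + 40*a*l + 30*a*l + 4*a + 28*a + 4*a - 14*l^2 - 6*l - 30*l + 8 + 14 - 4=20*a^3 + a^2*(-34*l - 74) + a*(14*l^2 + 70*l + 36) - 14*l^2 - 36*l + 18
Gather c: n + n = 2*n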